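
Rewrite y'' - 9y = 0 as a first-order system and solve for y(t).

y(t) = K_1e^(-3t) + K_2e^(3t)

Let x_1 = y, x_2 = y'. Then x_1' = x_2 and x_2' = 9x_1.
A = [[0,1],[9,0]]; det(A-λI) = λ^2 - 9.
Eigenvalues λ = -3, 3 with eigenvectors (1,-3), (1,3).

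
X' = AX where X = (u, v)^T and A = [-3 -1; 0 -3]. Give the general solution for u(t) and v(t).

Coefficient matrix A = [[-3, -1], [0, -3]].
Characteristic polynomial det(A - λI) = λ^2 + 6λ + 9 = 0.
Single eigenvalue λ = -3 with algebraic multiplicity 2.
Eigenvector v = (-1,0); generalized eigenvector w with (A-λI)w=v is (2,1).
General solution: e^(-3t)[c_1·v + c_2·(t·v + w)].

u(t) = -c_1e^(-3t) - c_2te^(-3t) + 2c_2e^(-3t), v(t) = c_2e^(-3t)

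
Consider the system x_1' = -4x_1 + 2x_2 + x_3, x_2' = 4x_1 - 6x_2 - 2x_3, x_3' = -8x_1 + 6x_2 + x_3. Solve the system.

x_1(t) = C_1e^(-4t) + C_3e^(-3t), x_2(t) = -2C_1e^(-4t) + C_2e^(-2t) - 2C_3e^(-3t), x_3(t) = 4C_1e^(-4t) - 2C_2e^(-2t) + 5C_3e^(-3t)

Coefficient matrix A = [[-4, 2, 1], [4, -6, -2], [-8, 6, 1]].
det(A - λI) = 0 gives eigenvalues λ = -4, -2, -3.
For λ=-4: eigenvector (1,-2,4).
For λ=-2: eigenvector (0,1,-2).
For λ=-3: eigenvector (1,-2,5).
General solution: C_1e^(-4t)(1,-2,4) + C_2e^(-2t)(0,1,-2) + C_3e^(-3t)(1,-2,5).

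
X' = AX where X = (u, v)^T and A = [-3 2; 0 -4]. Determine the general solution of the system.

Coefficient matrix A = [[-3, 2], [0, -4]].
Characteristic polynomial det(A - λI) = λ^2 + 7λ + 12 = 0.
Eigenvalues λ = -4, -3.
For λ=-4: (A-λI) row 1 is [1, 2], so an eigenvector is (-2, 1).
For λ=-3: (A-λI) row 1 is [0, 2], so an eigenvector is (1, 0).
General solution: c_1e^(-4t)(-2,1) + c_2e^(-3t)(1,0).

u(t) = -2c_1e^(-4t) + c_2e^(-3t), v(t) = c_1e^(-4t)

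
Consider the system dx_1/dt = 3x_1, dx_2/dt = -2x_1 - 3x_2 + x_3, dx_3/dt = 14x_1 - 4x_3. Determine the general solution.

x_1(t) = K_1e^(3t), x_2(t) = K_2e^(-3t) - K_3e^(-4t), x_3(t) = 2K_1e^(3t) + K_3e^(-4t)

Coefficient matrix A = [[3, 0, 0], [-2, -3, 1], [14, 0, -4]].
det(A - λI) = 0 gives eigenvalues λ = 3, -3, -4.
For λ=3: eigenvector (1,0,2).
For λ=-3: eigenvector (0,1,0).
For λ=-4: eigenvector (0,-1,1).
General solution: K_1e^(3t)(1,0,2) + K_2e^(-3t)(0,1,0) + K_3e^(-4t)(0,-1,1).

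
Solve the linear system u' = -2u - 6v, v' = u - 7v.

u(t) = 2K_1e^(-5t) + 3K_2e^(-4t), v(t) = K_1e^(-5t) + K_2e^(-4t)

Coefficient matrix A = [[-2, -6], [1, -7]].
Characteristic polynomial det(A - λI) = λ^2 + 9λ + 20 = 0.
Eigenvalues λ = -5, -4.
For λ=-5: (A-λI) row 1 is [3, -6], so an eigenvector is (2, 1).
For λ=-4: (A-λI) row 1 is [2, -6], so an eigenvector is (3, 1).
General solution: K_1e^(-5t)(2,1) + K_2e^(-4t)(3,1).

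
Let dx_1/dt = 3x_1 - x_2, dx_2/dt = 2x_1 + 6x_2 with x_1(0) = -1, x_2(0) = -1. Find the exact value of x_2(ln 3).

-729

A = [[3,-1],[2,6]]; eigenvalues λ = 5, 4.
Eigenvectors: (-1,2) for λ=5, (-1,1) for λ=4.
From the initial condition, c_1 = -2, c_2 = 3.
x_2(ln 3) = (-2)(3^5)(2) + (3)(3^4)(1) = -729.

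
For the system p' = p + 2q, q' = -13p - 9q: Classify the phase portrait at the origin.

stable spiral

A = [[1,2],[-13,-9]]; det(A-λI) = λ^2 + 8λ + 17.
λ = -4 ± i: negative real part.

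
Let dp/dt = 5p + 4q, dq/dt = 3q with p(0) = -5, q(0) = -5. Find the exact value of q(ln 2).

A = [[5,4],[0,3]]; eigenvalues λ = 3, 5.
Eigenvectors: (2,-1) for λ=3, (1,0) for λ=5.
From the initial condition, c_1 = 5, c_2 = -15.
q(ln 2) = (5)(2^3)(-1) + (-15)(2^5)(0) = -40.

-40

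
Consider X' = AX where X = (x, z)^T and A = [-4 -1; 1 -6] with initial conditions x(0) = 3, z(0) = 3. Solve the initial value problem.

Coefficient matrix A = [[-4, -1], [1, -6]].
Characteristic polynomial det(A - λI) = λ^2 + 10λ + 25 = 0.
Single eigenvalue λ = -5 with algebraic multiplicity 2.
Eigenvector v = (-1,-1); generalized eigenvector w with (A-λI)w=v is (1,2).
General solution: e^(-5t)[C_1·v + C_2·(t·v + w)].
Applying x(0)=3, z(0)=3 gives C_1=-3, C_2=0.

x(t) = 3e^(-5t), z(t) = 3e^(-5t)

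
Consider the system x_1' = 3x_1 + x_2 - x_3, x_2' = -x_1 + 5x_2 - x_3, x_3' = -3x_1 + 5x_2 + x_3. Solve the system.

Coefficient matrix A = [[3, 1, -1], [-1, 5, -1], [-3, 5, 1]].
det(A - λI) = 0 gives eigenvalues λ = 2, 3, 4.
For λ=2: eigenvector (1,1,2).
For λ=3: eigenvector (1,1,1).
For λ=4: eigenvector (-1,0,1).
General solution: K_1e^(2t)(1,1,2) + K_2e^(3t)(1,1,1) + K_3e^(4t)(-1,0,1).

x_1(t) = K_1e^(2t) + K_2e^(3t) - K_3e^(4t), x_2(t) = K_1e^(2t) + K_2e^(3t), x_3(t) = 2K_1e^(2t) + K_2e^(3t) + K_3e^(4t)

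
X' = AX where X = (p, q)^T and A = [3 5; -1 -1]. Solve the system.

p(t) = 2K_1e^(t)sin(t) + K_1e^(t)cos(t) + K_2e^(t)sin(t) - 2K_2e^(t)cos(t), q(t) = -K_1e^(t)sin(t) + K_2e^(t)cos(t)

Coefficient matrix A = [[3, 5], [-1, -1]].
Characteristic polynomial det(A - λI) = λ^2 - 2λ + 2 = 0.
Eigenvalues λ = 1 ± i (complex conjugate pair).
For λ=1+i: an eigenvector is (1,0) - i(2,-1) = (1 - 2i, 0 + i).
A real fundamental pair from Re and Im of e^((1+i)t)v: X_1 = e^(t)(cos(t)·(1,0) + sin(t)·(2,-1)), X_2 = e^(t)(sin(t)·(1,0) - cos(t)·(2,-1)).
General solution: K_1X_1 + K_2X_2.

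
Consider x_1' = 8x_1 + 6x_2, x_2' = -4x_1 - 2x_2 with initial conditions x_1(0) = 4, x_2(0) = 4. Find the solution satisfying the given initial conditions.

Coefficient matrix A = [[8, 6], [-4, -2]].
Characteristic polynomial det(A - λI) = λ^2 - 6λ + 8 = 0.
Eigenvalues λ = 4, 2.
For λ=4: (A-λI) row 1 is [4, 6], so an eigenvector is (3, -2).
For λ=2: (A-λI) row 1 is [6, 6], so an eigenvector is (1, -1).
General solution: K_1e^(4t)(3,-2) + K_2e^(2t)(1,-1).
Applying x_1(0)=4, x_2(0)=4 gives K_1=8, K_2=-20.

x_1(t) = 24e^(4t) - 20e^(2t), x_2(t) = -16e^(4t) + 20e^(2t)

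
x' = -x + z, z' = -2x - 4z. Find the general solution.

Coefficient matrix A = [[-1, 1], [-2, -4]].
Characteristic polynomial det(A - λI) = λ^2 + 5λ + 6 = 0.
Eigenvalues λ = -3, -2.
For λ=-3: (A-λI) row 1 is [2, 1], so an eigenvector is (-1, 2).
For λ=-2: (A-λI) row 1 is [1, 1], so an eigenvector is (-1, 1).
General solution: K_1e^(-3t)(-1,2) + K_2e^(-2t)(-1,1).

x(t) = -K_1e^(-3t) - K_2e^(-2t), z(t) = 2K_1e^(-3t) + K_2e^(-2t)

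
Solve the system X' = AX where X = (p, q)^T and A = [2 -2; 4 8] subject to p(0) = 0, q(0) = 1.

Coefficient matrix A = [[2, -2], [4, 8]].
Characteristic polynomial det(A - λI) = λ^2 - 10λ + 24 = 0.
Eigenvalues λ = 6, 4.
For λ=6: (A-λI) row 1 is [-4, -2], so an eigenvector is (1, -2).
For λ=4: (A-λI) row 1 is [-2, -2], so an eigenvector is (1, -1).
General solution: c_1e^(6t)(1,-2) + c_2e^(4t)(1,-1).
Applying p(0)=0, q(0)=1 gives c_1=-1, c_2=1.

p(t) = -e^(6t) + e^(4t), q(t) = 2e^(6t) - e^(4t)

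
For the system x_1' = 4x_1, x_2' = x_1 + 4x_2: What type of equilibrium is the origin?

A = [[4,0],[1,4]]; det(A-λI) = λ^2 - 8λ + 16.
repeated λ = 4 with a single eigenvector.

unstable improper node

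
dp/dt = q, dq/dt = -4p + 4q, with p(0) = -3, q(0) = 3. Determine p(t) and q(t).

p(t) = 9te^(2t) - 3e^(2t), q(t) = 18te^(2t) + 3e^(2t)

Coefficient matrix A = [[0, 1], [-4, 4]].
Characteristic polynomial det(A - λI) = λ^2 - 4λ + 4 = 0.
Single eigenvalue λ = 2 with algebraic multiplicity 2.
Eigenvector v = (-1,-2); generalized eigenvector w with (A-λI)w=v is (2,3).
General solution: e^(2t)[K_1·v + K_2·(t·v + w)].
Applying p(0)=-3, q(0)=3 gives K_1=-15, K_2=-9.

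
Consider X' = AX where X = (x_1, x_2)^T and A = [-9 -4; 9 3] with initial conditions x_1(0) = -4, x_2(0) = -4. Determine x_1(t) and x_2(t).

Coefficient matrix A = [[-9, -4], [9, 3]].
Characteristic polynomial det(A - λI) = λ^2 + 6λ + 9 = 0.
Single eigenvalue λ = -3 with algebraic multiplicity 2.
Eigenvector v = (2,-3); generalized eigenvector w with (A-λI)w=v is (1,-2).
General solution: e^(-3t)[K_1·v + K_2·(t·v + w)].
Applying x_1(0)=-4, x_2(0)=-4 gives K_1=-12, K_2=20.

x_1(t) = 40te^(-3t) - 4e^(-3t), x_2(t) = -60te^(-3t) - 4e^(-3t)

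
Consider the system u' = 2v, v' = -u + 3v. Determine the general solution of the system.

u(t) = 2K_1e^(t) - K_2e^(2t), v(t) = K_1e^(t) - K_2e^(2t)

Coefficient matrix A = [[0, 2], [-1, 3]].
Characteristic polynomial det(A - λI) = λ^2 - 3λ + 2 = 0.
Eigenvalues λ = 1, 2.
For λ=1: (A-λI) row 1 is [-1, 2], so an eigenvector is (2, 1).
For λ=2: (A-λI) row 1 is [-2, 2], so an eigenvector is (-1, -1).
General solution: K_1e^(t)(2,1) + K_2e^(2t)(-1,-1).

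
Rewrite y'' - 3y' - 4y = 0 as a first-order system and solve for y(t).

Let x_1 = y, x_2 = y'. Then x_1' = x_2 and x_2' = 4x_1 + 3x_2.
A = [[0,1],[4,3]]; det(A-λI) = λ^2 - 3λ - 4.
Eigenvalues λ = 4, -1 with eigenvectors (1,4), (1,-1).

y(t) = C_1e^(4t) + C_2e^(-t)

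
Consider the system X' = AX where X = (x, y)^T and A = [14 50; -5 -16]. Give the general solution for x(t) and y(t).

Coefficient matrix A = [[14, 50], [-5, -16]].
Characteristic polynomial det(A - λI) = λ^2 + 2λ + 26 = 0.
Eigenvalues λ = -1 ± 5i (complex conjugate pair).
For λ=-1+5i: an eigenvector is (3,-1) - i(-1,0) = (3 + i, -1).
A real fundamental pair from Re and Im of e^((-1+5i)t)v: X_1 = e^(-t)(cos(5t)·(3,-1) + sin(5t)·(-1,0)), X_2 = e^(-t)(sin(5t)·(3,-1) - cos(5t)·(-1,0)).
General solution: c_1X_1 + c_2X_2.

x(t) = -c_1e^(-t)sin(5t) + 3c_1e^(-t)cos(5t) + 3c_2e^(-t)sin(5t) + c_2e^(-t)cos(5t), y(t) = -c_1e^(-t)cos(5t) - c_2e^(-t)sin(5t)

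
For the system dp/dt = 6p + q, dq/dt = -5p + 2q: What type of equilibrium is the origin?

unstable spiral

A = [[6,1],[-5,2]]; det(A-λI) = λ^2 - 8λ + 17.
λ = 4 ± i: positive real part.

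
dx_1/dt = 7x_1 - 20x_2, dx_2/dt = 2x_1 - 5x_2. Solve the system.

Coefficient matrix A = [[7, -20], [2, -5]].
Characteristic polynomial det(A - λI) = λ^2 - 2λ + 5 = 0.
Eigenvalues λ = 1 ± 2i (complex conjugate pair).
For λ=1+2i: an eigenvector is (3,1) - i(-1,0) = (3 + i, 1).
A real fundamental pair from Re and Im of e^((1+2i)t)v: X_1 = e^(t)(cos(2t)·(3,1) + sin(2t)·(-1,0)), X_2 = e^(t)(sin(2t)·(3,1) - cos(2t)·(-1,0)).
General solution: K_1X_1 + K_2X_2.

x_1(t) = -K_1e^(t)sin(2t) + 3K_1e^(t)cos(2t) + 3K_2e^(t)sin(2t) + K_2e^(t)cos(2t), x_2(t) = K_1e^(t)cos(2t) + K_2e^(t)sin(2t)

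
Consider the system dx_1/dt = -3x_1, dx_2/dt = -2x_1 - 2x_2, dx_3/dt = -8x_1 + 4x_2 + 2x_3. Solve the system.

x_1(t) = c_1e^(-3t), x_2(t) = 2c_1e^(-3t) + c_2e^(-2t), x_3(t) = -c_2e^(-2t) + c_3e^(2t)

Coefficient matrix A = [[-3, 0, 0], [-2, -2, 0], [-8, 4, 2]].
det(A - λI) = 0 gives eigenvalues λ = -3, -2, 2.
For λ=-3: eigenvector (1,2,0).
For λ=-2: eigenvector (0,1,-1).
For λ=2: eigenvector (0,0,1).
General solution: c_1e^(-3t)(1,2,0) + c_2e^(-2t)(0,1,-1) + c_3e^(2t)(0,0,1).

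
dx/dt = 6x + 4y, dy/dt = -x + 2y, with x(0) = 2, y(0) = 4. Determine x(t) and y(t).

x(t) = 20te^(4t) + 2e^(4t), y(t) = -10te^(4t) + 4e^(4t)

Coefficient matrix A = [[6, 4], [-1, 2]].
Characteristic polynomial det(A - λI) = λ^2 - 8λ + 16 = 0.
Single eigenvalue λ = 4 with algebraic multiplicity 2.
Eigenvector v = (2,-1); generalized eigenvector w with (A-λI)w=v is (-3,2).
General solution: e^(4t)[c_1·v + c_2·(t·v + w)].
Applying x(0)=2, y(0)=4 gives c_1=16, c_2=10.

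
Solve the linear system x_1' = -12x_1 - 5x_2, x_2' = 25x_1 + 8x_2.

x_1(t) = K_1e^(-2t)sin(5t) - K_2e^(-2t)cos(5t), x_2(t) = -2K_1e^(-2t)sin(5t) - K_1e^(-2t)cos(5t) - K_2e^(-2t)sin(5t) + 2K_2e^(-2t)cos(5t)

Coefficient matrix A = [[-12, -5], [25, 8]].
Characteristic polynomial det(A - λI) = λ^2 + 4λ + 29 = 0.
Eigenvalues λ = -2 ± 5i (complex conjugate pair).
For λ=-2+5i: an eigenvector is (0,-1) - i(1,-2) = (0 - i, -1 + 2i).
A real fundamental pair from Re and Im of e^((-2+5i)t)v: X_1 = e^(-2t)(cos(5t)·(0,-1) + sin(5t)·(1,-2)), X_2 = e^(-2t)(sin(5t)·(0,-1) - cos(5t)·(1,-2)).
General solution: K_1X_1 + K_2X_2.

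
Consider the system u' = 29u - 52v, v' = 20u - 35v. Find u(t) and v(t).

Coefficient matrix A = [[29, -52], [20, -35]].
Characteristic polynomial det(A - λI) = λ^2 + 6λ + 25 = 0.
Eigenvalues λ = -3 ± 4i (complex conjugate pair).
For λ=-3+4i: an eigenvector is (-2,-1) - i(-3,-2) = (-2 + 3i, -1 + 2i).
A real fundamental pair from Re and Im of e^((-3+4i)t)v: X_1 = e^(-3t)(cos(4t)·(-2,-1) + sin(4t)·(-3,-2)), X_2 = e^(-3t)(sin(4t)·(-2,-1) - cos(4t)·(-3,-2)).
General solution: C_1X_1 + C_2X_2.

u(t) = -3C_1e^(-3t)sin(4t) - 2C_1e^(-3t)cos(4t) - 2C_2e^(-3t)sin(4t) + 3C_2e^(-3t)cos(4t), v(t) = -2C_1e^(-3t)sin(4t) - C_1e^(-3t)cos(4t) - C_2e^(-3t)sin(4t) + 2C_2e^(-3t)cos(4t)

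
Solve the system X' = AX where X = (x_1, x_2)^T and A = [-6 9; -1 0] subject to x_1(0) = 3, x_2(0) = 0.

Coefficient matrix A = [[-6, 9], [-1, 0]].
Characteristic polynomial det(A - λI) = λ^2 + 6λ + 9 = 0.
Single eigenvalue λ = -3 with algebraic multiplicity 2.
Eigenvector v = (3,1); generalized eigenvector w with (A-λI)w=v is (2,1).
General solution: e^(-3t)[c_1·v + c_2·(t·v + w)].
Applying x_1(0)=3, x_2(0)=0 gives c_1=3, c_2=-3.

x_1(t) = -9te^(-3t) + 3e^(-3t), x_2(t) = -3te^(-3t)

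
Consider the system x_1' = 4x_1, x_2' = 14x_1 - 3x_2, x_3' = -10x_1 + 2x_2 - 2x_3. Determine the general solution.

Coefficient matrix A = [[4, 0, 0], [14, -3, 0], [-10, 2, -2]].
det(A - λI) = 0 gives eigenvalues λ = -2, -3, 4.
For λ=-2: eigenvector (0,0,1).
For λ=-3: eigenvector (0,1,-2).
For λ=4: eigenvector (1,2,-1).
General solution: c_1e^(-2t)(0,0,1) + c_2e^(-3t)(0,1,-2) + c_3e^(4t)(1,2,-1).

x_1(t) = c_3e^(4t), x_2(t) = c_2e^(-3t) + 2c_3e^(4t), x_3(t) = c_1e^(-2t) - 2c_2e^(-3t) - c_3e^(4t)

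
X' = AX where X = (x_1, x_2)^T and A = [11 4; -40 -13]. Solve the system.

Coefficient matrix A = [[11, 4], [-40, -13]].
Characteristic polynomial det(A - λI) = λ^2 + 2λ + 17 = 0.
Eigenvalues λ = -1 ± 4i (complex conjugate pair).
For λ=-1+4i: an eigenvector is (0,-1) - i(-1,3) = (0 + i, -1 - 3i).
A real fundamental pair from Re and Im of e^((-1+4i)t)v: X_1 = e^(-t)(cos(4t)·(0,-1) + sin(4t)·(-1,3)), X_2 = e^(-t)(sin(4t)·(0,-1) - cos(4t)·(-1,3)).
General solution: K_1X_1 + K_2X_2.

x_1(t) = -K_1e^(-t)sin(4t) + K_2e^(-t)cos(4t), x_2(t) = 3K_1e^(-t)sin(4t) - K_1e^(-t)cos(4t) - K_2e^(-t)sin(4t) - 3K_2e^(-t)cos(4t)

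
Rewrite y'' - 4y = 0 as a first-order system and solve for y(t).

Let x_1 = y, x_2 = y'. Then x_1' = x_2 and x_2' = 4x_1.
A = [[0,1],[4,0]]; det(A-λI) = λ^2 - 4.
Eigenvalues λ = 2, -2 with eigenvectors (1,2), (1,-2).

y(t) = c_1e^(2t) + c_2e^(-2t)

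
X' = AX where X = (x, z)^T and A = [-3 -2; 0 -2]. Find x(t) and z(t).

Coefficient matrix A = [[-3, -2], [0, -2]].
Characteristic polynomial det(A - λI) = λ^2 + 5λ + 6 = 0.
Eigenvalues λ = -3, -2.
For λ=-3: (A-λI) row 1 is [0, -2], so an eigenvector is (-1, 0).
For λ=-2: (A-λI) row 1 is [-1, -2], so an eigenvector is (2, -1).
General solution: C_1e^(-3t)(-1,0) + C_2e^(-2t)(2,-1).

x(t) = -C_1e^(-3t) + 2C_2e^(-2t), z(t) = -C_2e^(-2t)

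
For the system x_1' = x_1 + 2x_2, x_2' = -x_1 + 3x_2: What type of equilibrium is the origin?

unstable spiral

A = [[1,2],[-1,3]]; det(A-λI) = λ^2 - 4λ + 5.
λ = 2 ± i: positive real part.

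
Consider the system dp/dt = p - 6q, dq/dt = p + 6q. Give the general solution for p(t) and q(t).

p(t) = 3K_1e^(3t) - 2K_2e^(4t), q(t) = -K_1e^(3t) + K_2e^(4t)

Coefficient matrix A = [[1, -6], [1, 6]].
Characteristic polynomial det(A - λI) = λ^2 - 7λ + 12 = 0.
Eigenvalues λ = 3, 4.
For λ=3: (A-λI) row 1 is [-2, -6], so an eigenvector is (3, -1).
For λ=4: (A-λI) row 1 is [-3, -6], so an eigenvector is (-2, 1).
General solution: K_1e^(3t)(3,-1) + K_2e^(4t)(-2,1).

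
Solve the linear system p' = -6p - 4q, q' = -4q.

p(t) = -2K_1e^(-4t) + K_2e^(-6t), q(t) = K_1e^(-4t)

Coefficient matrix A = [[-6, -4], [0, -4]].
Characteristic polynomial det(A - λI) = λ^2 + 10λ + 24 = 0.
Eigenvalues λ = -4, -6.
For λ=-4: (A-λI) row 1 is [-2, -4], so an eigenvector is (-2, 1).
For λ=-6: (A-λI) row 1 is [0, -4], so an eigenvector is (1, 0).
General solution: K_1e^(-4t)(-2,1) + K_2e^(-6t)(1,0).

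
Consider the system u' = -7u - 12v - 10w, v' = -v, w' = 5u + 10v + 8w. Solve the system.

Coefficient matrix A = [[-7, -12, -10], [0, -1, 0], [5, 10, 8]].
det(A - λI) = 0 gives eigenvalues λ = -2, -1, 3.
For λ=-2: eigenvector (2,0,-1).
For λ=-1: eigenvector (-2,1,0).
For λ=3: eigenvector (-1,0,1).
General solution: c_1e^(-2t)(2,0,-1) + c_2e^(-t)(-2,1,0) + c_3e^(3t)(-1,0,1).

u(t) = 2c_1e^(-2t) - 2c_2e^(-t) - c_3e^(3t), v(t) = c_2e^(-t), w(t) = -c_1e^(-2t) + c_3e^(3t)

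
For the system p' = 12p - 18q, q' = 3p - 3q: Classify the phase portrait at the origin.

A = [[12,-18],[3,-3]]; det(A-λI) = λ^2 - 9λ + 18.
λ = 3, 6: both positive.

unstable node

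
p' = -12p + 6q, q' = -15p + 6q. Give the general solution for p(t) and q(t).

p(t) = K_1e^(-3t)sin(3t) - K_1e^(-3t)cos(3t) - K_2e^(-3t)sin(3t) - K_2e^(-3t)cos(3t), q(t) = 2K_1e^(-3t)sin(3t) - K_1e^(-3t)cos(3t) - K_2e^(-3t)sin(3t) - 2K_2e^(-3t)cos(3t)

Coefficient matrix A = [[-12, 6], [-15, 6]].
Characteristic polynomial det(A - λI) = λ^2 + 6λ + 18 = 0.
Eigenvalues λ = -3 ± 3i (complex conjugate pair).
For λ=-3+3i: an eigenvector is (-1,-1) - i(1,2) = (-1 - i, -1 - 2i).
A real fundamental pair from Re and Im of e^((-3+3i)t)v: X_1 = e^(-3t)(cos(3t)·(-1,-1) + sin(3t)·(1,2)), X_2 = e^(-3t)(sin(3t)·(-1,-1) - cos(3t)·(1,2)).
General solution: K_1X_1 + K_2X_2.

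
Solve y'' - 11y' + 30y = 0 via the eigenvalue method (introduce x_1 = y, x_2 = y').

y(t) = K_1e^(6t) + K_2e^(5t)

Let x_1 = y, x_2 = y'. Then x_1' = x_2 and x_2' = -30x_1 + 11x_2.
A = [[0,1],[-30,11]]; det(A-λI) = λ^2 - 11λ + 30.
Eigenvalues λ = 6, 5 with eigenvectors (1,6), (1,5).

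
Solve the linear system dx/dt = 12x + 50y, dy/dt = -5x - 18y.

Coefficient matrix A = [[12, 50], [-5, -18]].
Characteristic polynomial det(A - λI) = λ^2 + 6λ + 34 = 0.
Eigenvalues λ = -3 ± 5i (complex conjugate pair).
For λ=-3+5i: an eigenvector is (1,0) - i(3,-1) = (1 - 3i, 0 + i).
A real fundamental pair from Re and Im of e^((-3+5i)t)v: X_1 = e^(-3t)(cos(5t)·(1,0) + sin(5t)·(3,-1)), X_2 = e^(-3t)(sin(5t)·(1,0) - cos(5t)·(3,-1)).
General solution: c_1X_1 + c_2X_2.

x(t) = 3c_1e^(-3t)sin(5t) + c_1e^(-3t)cos(5t) + c_2e^(-3t)sin(5t) - 3c_2e^(-3t)cos(5t), y(t) = -c_1e^(-3t)sin(5t) + c_2e^(-3t)cos(5t)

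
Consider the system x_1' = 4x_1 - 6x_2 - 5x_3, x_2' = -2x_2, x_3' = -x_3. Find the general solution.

Coefficient matrix A = [[4, -6, -5], [0, -2, 0], [0, 0, -1]].
det(A - λI) = 0 gives eigenvalues λ = -1, 4, -2.
For λ=-1: eigenvector (1,0,1).
For λ=4: eigenvector (-1,0,0).
For λ=-2: eigenvector (1,1,0).
General solution: c_1e^(-t)(1,0,1) + c_2e^(4t)(-1,0,0) + c_3e^(-2t)(1,1,0).

x_1(t) = c_1e^(-t) - c_2e^(4t) + c_3e^(-2t), x_2(t) = c_3e^(-2t), x_3(t) = c_1e^(-t)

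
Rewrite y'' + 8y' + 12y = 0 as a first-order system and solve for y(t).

y(t) = C_1e^(-2t) + C_2e^(-6t)

Let x_1 = y, x_2 = y'. Then x_1' = x_2 and x_2' = -12x_1 - 8x_2.
A = [[0,1],[-12,-8]]; det(A-λI) = λ^2 + 8λ + 12.
Eigenvalues λ = -2, -6 with eigenvectors (1,-2), (1,-6).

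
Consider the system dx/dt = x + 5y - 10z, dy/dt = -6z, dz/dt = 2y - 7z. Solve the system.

Coefficient matrix A = [[1, 5, -10], [0, 0, -6], [0, 2, -7]].
det(A - λI) = 0 gives eigenvalues λ = 1, -4, -3.
For λ=1: eigenvector (1,0,0).
For λ=-4: eigenvector (-1,-3,-2).
For λ=-3: eigenvector (0,2,1).
General solution: C_1e^(t)(1,0,0) + C_2e^(-4t)(-1,-3,-2) + C_3e^(-3t)(0,2,1).

x(t) = C_1e^(t) - C_2e^(-4t), y(t) = -3C_2e^(-4t) + 2C_3e^(-3t), z(t) = -2C_2e^(-4t) + C_3e^(-3t)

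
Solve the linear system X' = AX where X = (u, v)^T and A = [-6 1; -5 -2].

Coefficient matrix A = [[-6, 1], [-5, -2]].
Characteristic polynomial det(A - λI) = λ^2 + 8λ + 17 = 0.
Eigenvalues λ = -4 ± i (complex conjugate pair).
For λ=-4+i: an eigenvector is (0,-1) - i(-1,-2) = (0 + i, -1 + 2i).
A real fundamental pair from Re and Im of e^((-4+i)t)v: X_1 = e^(-4t)(cos(t)·(0,-1) + sin(t)·(-1,-2)), X_2 = e^(-4t)(sin(t)·(0,-1) - cos(t)·(-1,-2)).
General solution: K_1X_1 + K_2X_2.

u(t) = -K_1e^(-4t)sin(t) + K_2e^(-4t)cos(t), v(t) = -2K_1e^(-4t)sin(t) - K_1e^(-4t)cos(t) - K_2e^(-4t)sin(t) + 2K_2e^(-4t)cos(t)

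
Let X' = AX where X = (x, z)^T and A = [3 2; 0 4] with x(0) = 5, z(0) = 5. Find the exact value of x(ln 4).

A = [[3,2],[0,4]]; eigenvalues λ = 3, 4.
Eigenvectors: (1,0) for λ=3, (2,1) for λ=4.
From the initial condition, c_1 = -5, c_2 = 5.
x(ln 4) = (-5)(4^3)(1) + (5)(4^4)(2) = 2240.

2240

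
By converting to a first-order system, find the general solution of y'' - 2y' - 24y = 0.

y(t) = C_1e^(6t) + C_2e^(-4t)

Let x_1 = y, x_2 = y'. Then x_1' = x_2 and x_2' = 24x_1 + 2x_2.
A = [[0,1],[24,2]]; det(A-λI) = λ^2 - 2λ - 24.
Eigenvalues λ = 6, -4 with eigenvectors (1,6), (1,-4).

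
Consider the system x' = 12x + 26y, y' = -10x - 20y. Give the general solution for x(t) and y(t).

x(t) = 2c_1e^(-4t)sin(2t) - 3c_1e^(-4t)cos(2t) - 3c_2e^(-4t)sin(2t) - 2c_2e^(-4t)cos(2t), y(t) = -c_1e^(-4t)sin(2t) + 2c_1e^(-4t)cos(2t) + 2c_2e^(-4t)sin(2t) + c_2e^(-4t)cos(2t)

Coefficient matrix A = [[12, 26], [-10, -20]].
Characteristic polynomial det(A - λI) = λ^2 + 8λ + 20 = 0.
Eigenvalues λ = -4 ± 2i (complex conjugate pair).
For λ=-4+2i: an eigenvector is (-3,2) - i(2,-1) = (-3 - 2i, 2 + i).
A real fundamental pair from Re and Im of e^((-4+2i)t)v: X_1 = e^(-4t)(cos(2t)·(-3,2) + sin(2t)·(2,-1)), X_2 = e^(-4t)(sin(2t)·(-3,2) - cos(2t)·(2,-1)).
General solution: c_1X_1 + c_2X_2.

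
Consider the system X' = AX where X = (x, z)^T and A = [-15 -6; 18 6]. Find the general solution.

x(t) = 2c_1e^(-6t) + c_2e^(-3t), z(t) = -3c_1e^(-6t) - 2c_2e^(-3t)

Coefficient matrix A = [[-15, -6], [18, 6]].
Characteristic polynomial det(A - λI) = λ^2 + 9λ + 18 = 0.
Eigenvalues λ = -6, -3.
For λ=-6: (A-λI) row 1 is [-9, -6], so an eigenvector is (2, -3).
For λ=-3: (A-λI) row 1 is [-12, -6], so an eigenvector is (1, -2).
General solution: c_1e^(-6t)(2,-3) + c_2e^(-3t)(1,-2).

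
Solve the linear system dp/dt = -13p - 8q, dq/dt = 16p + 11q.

p(t) = C_1e^(3t) + C_2e^(-5t), q(t) = -2C_1e^(3t) - C_2e^(-5t)

Coefficient matrix A = [[-13, -8], [16, 11]].
Characteristic polynomial det(A - λI) = λ^2 + 2λ - 15 = 0.
Eigenvalues λ = 3, -5.
For λ=3: (A-λI) row 1 is [-16, -8], so an eigenvector is (1, -2).
For λ=-5: (A-λI) row 1 is [-8, -8], so an eigenvector is (1, -1).
General solution: C_1e^(3t)(1,-2) + C_2e^(-5t)(1,-1).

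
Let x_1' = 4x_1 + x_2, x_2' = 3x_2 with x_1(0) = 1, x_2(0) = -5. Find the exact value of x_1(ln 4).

-704

A = [[4,1],[0,3]]; eigenvalues λ = 4, 3.
Eigenvectors: (-1,0) for λ=4, (-1,1) for λ=3.
From the initial condition, c_1 = 4, c_2 = -5.
x_1(ln 4) = (4)(4^4)(-1) + (-5)(4^3)(-1) = -704.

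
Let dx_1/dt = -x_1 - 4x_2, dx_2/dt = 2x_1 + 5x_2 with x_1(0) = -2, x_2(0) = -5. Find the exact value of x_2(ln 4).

A = [[-1,-4],[2,5]]; eigenvalues λ = 3, 1.
Eigenvectors: (1,-1) for λ=3, (2,-1) for λ=1.
From the initial condition, c_1 = 12, c_2 = -7.
x_2(ln 4) = (12)(4^3)(-1) + (-7)(4^1)(-1) = -740.

-740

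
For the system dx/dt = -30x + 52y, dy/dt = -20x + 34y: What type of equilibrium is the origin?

unstable spiral

A = [[-30,52],[-20,34]]; det(A-λI) = λ^2 - 4λ + 20.
λ = 2 ± 4i: positive real part.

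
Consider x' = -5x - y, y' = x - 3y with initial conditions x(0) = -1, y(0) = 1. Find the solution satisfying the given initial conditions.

Coefficient matrix A = [[-5, -1], [1, -3]].
Characteristic polynomial det(A - λI) = λ^2 + 8λ + 16 = 0.
Single eigenvalue λ = -4 with algebraic multiplicity 2.
Eigenvector v = (-1,1); generalized eigenvector w with (A-λI)w=v is (0,1).
General solution: e^(-4t)[C_1·v + C_2·(t·v + w)].
Applying x(0)=-1, y(0)=1 gives C_1=1, C_2=0.

x(t) = -e^(-4t), y(t) = e^(-4t)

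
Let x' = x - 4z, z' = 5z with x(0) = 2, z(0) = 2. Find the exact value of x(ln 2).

-56

A = [[1,-4],[0,5]]; eigenvalues λ = 5, 1.
Eigenvectors: (1,-1) for λ=5, (1,0) for λ=1.
From the initial condition, c_1 = -2, c_2 = 4.
x(ln 2) = (-2)(2^5)(1) + (4)(2^1)(1) = -56.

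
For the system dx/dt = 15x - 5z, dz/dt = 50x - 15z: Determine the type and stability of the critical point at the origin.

A = [[15,-5],[50,-15]]; det(A-λI) = λ^2 + 25.
λ = 0 ± 5i: zero real part.

center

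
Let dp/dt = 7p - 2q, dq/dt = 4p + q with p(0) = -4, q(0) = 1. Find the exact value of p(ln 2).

A = [[7,-2],[4,1]]; eigenvalues λ = 5, 3.
Eigenvectors: (-1,-1) for λ=5, (1,2) for λ=3.
From the initial condition, c_1 = 9, c_2 = 5.
p(ln 2) = (9)(2^5)(-1) + (5)(2^3)(1) = -248.

-248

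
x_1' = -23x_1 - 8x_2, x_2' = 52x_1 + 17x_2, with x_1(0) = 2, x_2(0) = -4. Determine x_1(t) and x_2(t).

x_1(t) = -2e^(-3t)sin(4t) + 2e^(-3t)cos(4t), x_2(t) = 6e^(-3t)sin(4t) - 4e^(-3t)cos(4t)

Coefficient matrix A = [[-23, -8], [52, 17]].
Characteristic polynomial det(A - λI) = λ^2 + 6λ + 25 = 0.
Eigenvalues λ = -3 ± 4i (complex conjugate pair).
For λ=-3+4i: an eigenvector is (-1,2) - i(1,-3) = (-1 - i, 2 + 3i).
A real fundamental pair from Re and Im of e^((-3+4i)t)v: X_1 = e^(-3t)(cos(4t)·(-1,2) + sin(4t)·(1,-3)), X_2 = e^(-3t)(sin(4t)·(-1,2) - cos(4t)·(1,-3)).
General solution: c_1X_1 + c_2X_2.
Applying x_1(0)=2, x_2(0)=-4 gives c_1=-2, c_2=0.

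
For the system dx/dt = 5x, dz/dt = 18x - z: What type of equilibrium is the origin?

A = [[5,0],[18,-1]]; det(A-λI) = λ^2 - 4λ - 5.
λ = 5, -1: opposite signs.

saddle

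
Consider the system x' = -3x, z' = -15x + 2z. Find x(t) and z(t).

Coefficient matrix A = [[-3, 0], [-15, 2]].
Characteristic polynomial det(A - λI) = λ^2 + λ - 6 = 0.
Eigenvalues λ = -3, 2.
For λ=-3: (A-λI) row 2 is [-15, 5], so an eigenvector is (-1, -3).
For λ=2: (A-λI) row 1 is [-5, 0], so an eigenvector is (0, 1).
General solution: c_1e^(-3t)(-1,-3) + c_2e^(2t)(0,1).

x(t) = -c_1e^(-3t), z(t) = -3c_1e^(-3t) + c_2e^(2t)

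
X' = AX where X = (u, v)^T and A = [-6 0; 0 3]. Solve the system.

u(t) = C_2e^(-6t), v(t) = -C_1e^(3t)

Coefficient matrix A = [[-6, 0], [0, 3]].
Characteristic polynomial det(A - λI) = λ^2 + 3λ - 18 = 0.
Eigenvalues λ = 3, -6.
For λ=3: (A-λI) row 1 is [-9, 0], so an eigenvector is (0, -1).
For λ=-6: (A-λI) row 2 is [0, 9], so an eigenvector is (1, 0).
General solution: C_1e^(3t)(0,-1) + C_2e^(-6t)(1,0).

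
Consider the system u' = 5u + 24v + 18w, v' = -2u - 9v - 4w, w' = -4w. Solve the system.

u(t) = -2K_1e^(-4t) - 4K_2e^(-t) - 3K_3e^(-3t), v(t) = K_2e^(-t) + K_3e^(-3t), w(t) = K_1e^(-4t)

Coefficient matrix A = [[5, 24, 18], [-2, -9, -4], [0, 0, -4]].
det(A - λI) = 0 gives eigenvalues λ = -4, -1, -3.
For λ=-4: eigenvector (-2,0,1).
For λ=-1: eigenvector (-4,1,0).
For λ=-3: eigenvector (-3,1,0).
General solution: K_1e^(-4t)(-2,0,1) + K_2e^(-t)(-4,1,0) + K_3e^(-3t)(-3,1,0).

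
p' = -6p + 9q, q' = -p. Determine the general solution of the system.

p(t) = 3c_1e^(-3t) + 3c_2te^(-3t) - c_2e^(-3t), q(t) = c_1e^(-3t) + c_2te^(-3t)

Coefficient matrix A = [[-6, 9], [-1, 0]].
Characteristic polynomial det(A - λI) = λ^2 + 6λ + 9 = 0.
Single eigenvalue λ = -3 with algebraic multiplicity 2.
Eigenvector v = (3,1); generalized eigenvector w with (A-λI)w=v is (-1,0).
General solution: e^(-3t)[c_1·v + c_2·(t·v + w)].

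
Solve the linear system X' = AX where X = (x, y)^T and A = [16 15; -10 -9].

x(t) = -c_1e^(t) + 3c_2e^(6t), y(t) = c_1e^(t) - 2c_2e^(6t)

Coefficient matrix A = [[16, 15], [-10, -9]].
Characteristic polynomial det(A - λI) = λ^2 - 7λ + 6 = 0.
Eigenvalues λ = 1, 6.
For λ=1: (A-λI) row 1 is [15, 15], so an eigenvector is (-1, 1).
For λ=6: (A-λI) row 1 is [10, 15], so an eigenvector is (3, -2).
General solution: c_1e^(t)(-1,1) + c_2e^(6t)(3,-2).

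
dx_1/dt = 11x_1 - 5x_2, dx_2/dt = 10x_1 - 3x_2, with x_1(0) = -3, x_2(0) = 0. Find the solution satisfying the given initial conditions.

x_1(t) = -21e^(4t)sin(t) - 3e^(4t)cos(t), x_2(t) = -30e^(4t)sin(t)

Coefficient matrix A = [[11, -5], [10, -3]].
Characteristic polynomial det(A - λI) = λ^2 - 8λ + 17 = 0.
Eigenvalues λ = 4 ± i (complex conjugate pair).
For λ=4+i: an eigenvector is (2,3) - i(-1,-1) = (2 + i, 3 + i).
A real fundamental pair from Re and Im of e^((4+i)t)v: X_1 = e^(4t)(cos(t)·(2,3) + sin(t)·(-1,-1)), X_2 = e^(4t)(sin(t)·(2,3) - cos(t)·(-1,-1)).
General solution: C_1X_1 + C_2X_2.
Applying x_1(0)=-3, x_2(0)=0 gives C_1=3, C_2=-9.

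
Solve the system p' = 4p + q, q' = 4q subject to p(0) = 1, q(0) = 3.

Coefficient matrix A = [[4, 1], [0, 4]].
Characteristic polynomial det(A - λI) = λ^2 - 8λ + 16 = 0.
Single eigenvalue λ = 4 with algebraic multiplicity 2.
Eigenvector v = (1,0); generalized eigenvector w with (A-λI)w=v is (2,1).
General solution: e^(4t)[c_1·v + c_2·(t·v + w)].
Applying p(0)=1, q(0)=3 gives c_1=-5, c_2=3.

p(t) = 3te^(4t) + e^(4t), q(t) = 3e^(4t)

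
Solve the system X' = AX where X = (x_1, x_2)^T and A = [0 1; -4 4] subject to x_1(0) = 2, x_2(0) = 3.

x_1(t) = -te^(2t) + 2e^(2t), x_2(t) = -2te^(2t) + 3e^(2t)

Coefficient matrix A = [[0, 1], [-4, 4]].
Characteristic polynomial det(A - λI) = λ^2 - 4λ + 4 = 0.
Single eigenvalue λ = 2 with algebraic multiplicity 2.
Eigenvector v = (-1,-2); generalized eigenvector w with (A-λI)w=v is (-1,-3).
General solution: e^(2t)[c_1·v + c_2·(t·v + w)].
Applying x_1(0)=2, x_2(0)=3 gives c_1=-3, c_2=1.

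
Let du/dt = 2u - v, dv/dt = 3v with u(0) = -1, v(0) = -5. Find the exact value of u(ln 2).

16

A = [[2,-1],[0,3]]; eigenvalues λ = 3, 2.
Eigenvectors: (1,-1) for λ=3, (-1,0) for λ=2.
From the initial condition, c_1 = 5, c_2 = 6.
u(ln 2) = (5)(2^3)(1) + (6)(2^2)(-1) = 16.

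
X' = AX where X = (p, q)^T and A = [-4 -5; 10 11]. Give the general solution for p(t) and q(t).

p(t) = C_1e^(t) + C_2e^(6t), q(t) = -C_1e^(t) - 2C_2e^(6t)

Coefficient matrix A = [[-4, -5], [10, 11]].
Characteristic polynomial det(A - λI) = λ^2 - 7λ + 6 = 0.
Eigenvalues λ = 1, 6.
For λ=1: (A-λI) row 1 is [-5, -5], so an eigenvector is (1, -1).
For λ=6: (A-λI) row 1 is [-10, -5], so an eigenvector is (1, -2).
General solution: C_1e^(t)(1,-1) + C_2e^(6t)(1,-2).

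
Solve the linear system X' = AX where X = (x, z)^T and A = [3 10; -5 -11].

Coefficient matrix A = [[3, 10], [-5, -11]].
Characteristic polynomial det(A - λI) = λ^2 + 8λ + 17 = 0.
Eigenvalues λ = -4 ± i (complex conjugate pair).
For λ=-4+i: an eigenvector is (3,-2) - i(1,-1) = (3 - i, -2 + i).
A real fundamental pair from Re and Im of e^((-4+i)t)v: X_1 = e^(-4t)(cos(t)·(3,-2) + sin(t)·(1,-1)), X_2 = e^(-4t)(sin(t)·(3,-2) - cos(t)·(1,-1)).
General solution: c_1X_1 + c_2X_2.

x(t) = c_1e^(-4t)sin(t) + 3c_1e^(-4t)cos(t) + 3c_2e^(-4t)sin(t) - c_2e^(-4t)cos(t), z(t) = -c_1e^(-4t)sin(t) - 2c_1e^(-4t)cos(t) - 2c_2e^(-4t)sin(t) + c_2e^(-4t)cos(t)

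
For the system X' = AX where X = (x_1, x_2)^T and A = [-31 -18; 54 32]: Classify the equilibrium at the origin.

A = [[-31,-18],[54,32]]; det(A-λI) = λ^2 - λ - 20.
λ = 5, -4: opposite signs.

saddle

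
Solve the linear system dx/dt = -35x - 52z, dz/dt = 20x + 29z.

Coefficient matrix A = [[-35, -52], [20, 29]].
Characteristic polynomial det(A - λI) = λ^2 + 6λ + 25 = 0.
Eigenvalues λ = -3 ± 4i (complex conjugate pair).
For λ=-3+4i: an eigenvector is (-2,1) - i(3,-2) = (-2 - 3i, 1 + 2i).
A real fundamental pair from Re and Im of e^((-3+4i)t)v: X_1 = e^(-3t)(cos(4t)·(-2,1) + sin(4t)·(3,-2)), X_2 = e^(-3t)(sin(4t)·(-2,1) - cos(4t)·(3,-2)).
General solution: C_1X_1 + C_2X_2.

x(t) = 3C_1e^(-3t)sin(4t) - 2C_1e^(-3t)cos(4t) - 2C_2e^(-3t)sin(4t) - 3C_2e^(-3t)cos(4t), z(t) = -2C_1e^(-3t)sin(4t) + C_1e^(-3t)cos(4t) + C_2e^(-3t)sin(4t) + 2C_2e^(-3t)cos(4t)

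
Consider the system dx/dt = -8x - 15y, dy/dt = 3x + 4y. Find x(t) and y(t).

Coefficient matrix A = [[-8, -15], [3, 4]].
Characteristic polynomial det(A - λI) = λ^2 + 4λ + 13 = 0.
Eigenvalues λ = -2 ± 3i (complex conjugate pair).
For λ=-2+3i: an eigenvector is (-1,0) - i(2,-1) = (-1 - 2i, 0 + i).
A real fundamental pair from Re and Im of e^((-2+3i)t)v: X_1 = e^(-2t)(cos(3t)·(-1,0) + sin(3t)·(2,-1)), X_2 = e^(-2t)(sin(3t)·(-1,0) - cos(3t)·(2,-1)).
General solution: C_1X_1 + C_2X_2.

x(t) = 2C_1e^(-2t)sin(3t) - C_1e^(-2t)cos(3t) - C_2e^(-2t)sin(3t) - 2C_2e^(-2t)cos(3t), y(t) = -C_1e^(-2t)sin(3t) + C_2e^(-2t)cos(3t)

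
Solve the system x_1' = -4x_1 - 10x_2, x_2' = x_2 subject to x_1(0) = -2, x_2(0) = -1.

x_1(t) = 2e^(t) - 4e^(-4t), x_2(t) = -e^(t)

Coefficient matrix A = [[-4, -10], [0, 1]].
Characteristic polynomial det(A - λI) = λ^2 + 3λ - 4 = 0.
Eigenvalues λ = -4, 1.
For λ=-4: (A-λI) row 1 is [0, -10], so an eigenvector is (-1, 0).
For λ=1: (A-λI) row 1 is [-5, -10], so an eigenvector is (-2, 1).
General solution: c_1e^(-4t)(-1,0) + c_2e^(t)(-2,1).
Applying x_1(0)=-2, x_2(0)=-1 gives c_1=4, c_2=-1.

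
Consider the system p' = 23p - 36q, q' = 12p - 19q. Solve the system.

Coefficient matrix A = [[23, -36], [12, -19]].
Characteristic polynomial det(A - λI) = λ^2 - 4λ - 5 = 0.
Eigenvalues λ = -1, 5.
For λ=-1: (A-λI) row 1 is [24, -36], so an eigenvector is (3, 2).
For λ=5: (A-λI) row 1 is [18, -36], so an eigenvector is (2, 1).
General solution: c_1e^(-t)(3,2) + c_2e^(5t)(2,1).

p(t) = 3c_1e^(-t) + 2c_2e^(5t), q(t) = 2c_1e^(-t) + c_2e^(5t)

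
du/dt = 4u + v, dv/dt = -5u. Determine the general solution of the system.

u(t) = -c_1e^(2t)sin(t) + c_2e^(2t)cos(t), v(t) = 2c_1e^(2t)sin(t) - c_1e^(2t)cos(t) - c_2e^(2t)sin(t) - 2c_2e^(2t)cos(t)

Coefficient matrix A = [[4, 1], [-5, 0]].
Characteristic polynomial det(A - λI) = λ^2 - 4λ + 5 = 0.
Eigenvalues λ = 2 ± i (complex conjugate pair).
For λ=2+i: an eigenvector is (0,-1) - i(-1,2) = (0 + i, -1 - 2i).
A real fundamental pair from Re and Im of e^((2+i)t)v: X_1 = e^(2t)(cos(t)·(0,-1) + sin(t)·(-1,2)), X_2 = e^(2t)(sin(t)·(0,-1) - cos(t)·(-1,2)).
General solution: c_1X_1 + c_2X_2.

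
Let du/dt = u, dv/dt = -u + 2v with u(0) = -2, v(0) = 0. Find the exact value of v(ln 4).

A = [[1,0],[-1,2]]; eigenvalues λ = 1, 2.
Eigenvectors: (-1,-1) for λ=1, (0,1) for λ=2.
From the initial condition, c_1 = 2, c_2 = 2.
v(ln 4) = (2)(4^1)(-1) + (2)(4^2)(1) = 24.

24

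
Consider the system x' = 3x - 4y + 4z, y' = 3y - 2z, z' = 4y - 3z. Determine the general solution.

x(t) = c_1e^(3t) - c_3e^(-t), y(t) = c_2e^(t) + c_3e^(-t), z(t) = c_2e^(t) + 2c_3e^(-t)

Coefficient matrix A = [[3, -4, 4], [0, 3, -2], [0, 4, -3]].
det(A - λI) = 0 gives eigenvalues λ = 3, 1, -1.
For λ=3: eigenvector (1,0,0).
For λ=1: eigenvector (0,1,1).
For λ=-1: eigenvector (-1,1,2).
General solution: c_1e^(3t)(1,0,0) + c_2e^(t)(0,1,1) + c_3e^(-t)(-1,1,2).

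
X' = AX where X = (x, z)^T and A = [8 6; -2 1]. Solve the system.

Coefficient matrix A = [[8, 6], [-2, 1]].
Characteristic polynomial det(A - λI) = λ^2 - 9λ + 20 = 0.
Eigenvalues λ = 4, 5.
For λ=4: (A-λI) row 1 is [4, 6], so an eigenvector is (3, -2).
For λ=5: (A-λI) row 1 is [3, 6], so an eigenvector is (2, -1).
General solution: C_1e^(4t)(3,-2) + C_2e^(5t)(2,-1).

x(t) = 3C_1e^(4t) + 2C_2e^(5t), z(t) = -2C_1e^(4t) - C_2e^(5t)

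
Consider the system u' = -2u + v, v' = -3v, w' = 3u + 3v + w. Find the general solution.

Coefficient matrix A = [[-2, 1, 0], [0, -3, 0], [3, 3, 1]].
det(A - λI) = 0 gives eigenvalues λ = -2, -3, 1.
For λ=-2: eigenvector (1,0,-1).
For λ=-3: eigenvector (1,-1,0).
For λ=1: eigenvector (0,0,1).
General solution: K_1e^(-2t)(1,0,-1) + K_2e^(-3t)(1,-1,0) + K_3e^(t)(0,0,1).

u(t) = K_1e^(-2t) + K_2e^(-3t), v(t) = -K_2e^(-3t), w(t) = -K_1e^(-2t) + K_3e^(t)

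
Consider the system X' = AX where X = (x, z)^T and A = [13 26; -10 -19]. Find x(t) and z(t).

Coefficient matrix A = [[13, 26], [-10, -19]].
Characteristic polynomial det(A - λI) = λ^2 + 6λ + 13 = 0.
Eigenvalues λ = -3 ± 2i (complex conjugate pair).
For λ=-3+2i: an eigenvector is (-2,1) - i(-3,2) = (-2 + 3i, 1 - 2i).
A real fundamental pair from Re and Im of e^((-3+2i)t)v: X_1 = e^(-3t)(cos(2t)·(-2,1) + sin(2t)·(-3,2)), X_2 = e^(-3t)(sin(2t)·(-2,1) - cos(2t)·(-3,2)).
General solution: c_1X_1 + c_2X_2.

x(t) = -3c_1e^(-3t)sin(2t) - 2c_1e^(-3t)cos(2t) - 2c_2e^(-3t)sin(2t) + 3c_2e^(-3t)cos(2t), z(t) = 2c_1e^(-3t)sin(2t) + c_1e^(-3t)cos(2t) + c_2e^(-3t)sin(2t) - 2c_2e^(-3t)cos(2t)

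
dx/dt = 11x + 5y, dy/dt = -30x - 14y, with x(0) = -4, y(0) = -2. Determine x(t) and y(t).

Coefficient matrix A = [[11, 5], [-30, -14]].
Characteristic polynomial det(A - λI) = λ^2 + 3λ - 4 = 0.
Eigenvalues λ = 1, -4.
For λ=1: (A-λI) row 1 is [10, 5], so an eigenvector is (-1, 2).
For λ=-4: (A-λI) row 1 is [15, 5], so an eigenvector is (1, -3).
General solution: K_1e^(t)(-1,2) + K_2e^(-4t)(1,-3).
Applying x(0)=-4, y(0)=-2 gives K_1=14, K_2=10.

x(t) = -14e^(t) + 10e^(-4t), y(t) = 28e^(t) - 30e^(-4t)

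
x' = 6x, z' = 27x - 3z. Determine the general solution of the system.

x(t) = c_2e^(6t), z(t) = -c_1e^(-3t) + 3c_2e^(6t)

Coefficient matrix A = [[6, 0], [27, -3]].
Characteristic polynomial det(A - λI) = λ^2 - 3λ - 18 = 0.
Eigenvalues λ = -3, 6.
For λ=-3: (A-λI) row 1 is [9, 0], so an eigenvector is (0, -1).
For λ=6: (A-λI) row 2 is [27, -9], so an eigenvector is (1, 3).
General solution: c_1e^(-3t)(0,-1) + c_2e^(6t)(1,3).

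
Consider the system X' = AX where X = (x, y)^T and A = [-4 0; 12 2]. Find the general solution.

x(t) = -C_1e^(-4t), y(t) = 2C_1e^(-4t) - C_2e^(2t)

Coefficient matrix A = [[-4, 0], [12, 2]].
Characteristic polynomial det(A - λI) = λ^2 + 2λ - 8 = 0.
Eigenvalues λ = -4, 2.
For λ=-4: (A-λI) row 2 is [12, 6], so an eigenvector is (-1, 2).
For λ=2: (A-λI) row 1 is [-6, 0], so an eigenvector is (0, -1).
General solution: C_1e^(-4t)(-1,2) + C_2e^(2t)(0,-1).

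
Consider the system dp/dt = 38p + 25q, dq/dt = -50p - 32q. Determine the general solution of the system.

Coefficient matrix A = [[38, 25], [-50, -32]].
Characteristic polynomial det(A - λI) = λ^2 - 6λ + 34 = 0.
Eigenvalues λ = 3 ± 5i (complex conjugate pair).
For λ=3+5i: an eigenvector is (-2,3) - i(1,-1) = (-2 - i, 3 + i).
A real fundamental pair from Re and Im of e^((3+5i)t)v: X_1 = e^(3t)(cos(5t)·(-2,3) + sin(5t)·(1,-1)), X_2 = e^(3t)(sin(5t)·(-2,3) - cos(5t)·(1,-1)).
General solution: K_1X_1 + K_2X_2.

p(t) = K_1e^(3t)sin(5t) - 2K_1e^(3t)cos(5t) - 2K_2e^(3t)sin(5t) - K_2e^(3t)cos(5t), q(t) = -K_1e^(3t)sin(5t) + 3K_1e^(3t)cos(5t) + 3K_2e^(3t)sin(5t) + K_2e^(3t)cos(5t)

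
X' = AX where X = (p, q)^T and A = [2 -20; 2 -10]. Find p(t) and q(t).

Coefficient matrix A = [[2, -20], [2, -10]].
Characteristic polynomial det(A - λI) = λ^2 + 8λ + 20 = 0.
Eigenvalues λ = -4 ± 2i (complex conjugate pair).
For λ=-4+2i: an eigenvector is (3,1) - i(-1,0) = (3 + i, 1).
A real fundamental pair from Re and Im of e^((-4+2i)t)v: X_1 = e^(-4t)(cos(2t)·(3,1) + sin(2t)·(-1,0)), X_2 = e^(-4t)(sin(2t)·(3,1) - cos(2t)·(-1,0)).
General solution: c_1X_1 + c_2X_2.

p(t) = -c_1e^(-4t)sin(2t) + 3c_1e^(-4t)cos(2t) + 3c_2e^(-4t)sin(2t) + c_2e^(-4t)cos(2t), q(t) = c_1e^(-4t)cos(2t) + c_2e^(-4t)sin(2t)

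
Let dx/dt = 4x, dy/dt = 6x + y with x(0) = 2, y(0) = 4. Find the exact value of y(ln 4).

1024

A = [[4,0],[6,1]]; eigenvalues λ = 1, 4.
Eigenvectors: (0,1) for λ=1, (-1,-2) for λ=4.
From the initial condition, c_1 = 0, c_2 = -2.
y(ln 4) = (0)(4^1)(1) + (-2)(4^4)(-2) = 1024.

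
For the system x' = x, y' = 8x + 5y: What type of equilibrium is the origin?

A = [[1,0],[8,5]]; det(A-λI) = λ^2 - 6λ + 5.
λ = 5, 1: both positive.

unstable node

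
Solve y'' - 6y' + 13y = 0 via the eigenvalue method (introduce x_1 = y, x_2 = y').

Let x_1 = y, x_2 = y'. Then x_1' = x_2 and x_2' = -13x_1 + 6x_2.
A = [[0,1],[-13,6]]; det(A-λI) = λ^2 - 6λ + 13.
Eigenvalues λ = 3 ± 2i.

y(t) = K_1e^(3t)cos(2t) + K_2e^(3t)sin(2t)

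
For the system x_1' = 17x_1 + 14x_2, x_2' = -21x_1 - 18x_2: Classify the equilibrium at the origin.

A = [[17,14],[-21,-18]]; det(A-λI) = λ^2 + λ - 12.
λ = -4, 3: opposite signs.

saddle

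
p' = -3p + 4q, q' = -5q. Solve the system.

p(t) = -2c_1e^(-5t) + c_2e^(-3t), q(t) = c_1e^(-5t)

Coefficient matrix A = [[-3, 4], [0, -5]].
Characteristic polynomial det(A - λI) = λ^2 + 8λ + 15 = 0.
Eigenvalues λ = -5, -3.
For λ=-5: (A-λI) row 1 is [2, 4], so an eigenvector is (-2, 1).
For λ=-3: (A-λI) row 1 is [0, 4], so an eigenvector is (1, 0).
General solution: c_1e^(-5t)(-2,1) + c_2e^(-3t)(1,0).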